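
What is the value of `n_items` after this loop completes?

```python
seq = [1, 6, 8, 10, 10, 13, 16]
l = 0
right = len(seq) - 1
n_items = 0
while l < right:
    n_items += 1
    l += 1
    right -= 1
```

Iterations until pointers meet (list length 7)
`n_items` takes the values: 0 → 1 → 2 → 3

Answer: 3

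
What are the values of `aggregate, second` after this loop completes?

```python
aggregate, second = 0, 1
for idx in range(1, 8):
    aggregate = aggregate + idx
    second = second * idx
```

Sum and factorial of 1 to 7
`aggregate, second` takes the values: (0, 1) → (1, 1) → (3, 1) → (3, 2) → (6, 2) → (6, 6) → (10, 6) → (10, 24) → (15, 24) → (15, 120) → (21, 120) → (21, 720) → (28, 720) → (28, 5040)

Answer: 28, 5040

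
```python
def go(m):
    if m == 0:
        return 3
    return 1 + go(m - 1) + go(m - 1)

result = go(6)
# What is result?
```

go(m) = 1 + 2·go(m-1), go(0)=3. Closed form: (3+1)·2^6 - 1 = 255.

Answer: 255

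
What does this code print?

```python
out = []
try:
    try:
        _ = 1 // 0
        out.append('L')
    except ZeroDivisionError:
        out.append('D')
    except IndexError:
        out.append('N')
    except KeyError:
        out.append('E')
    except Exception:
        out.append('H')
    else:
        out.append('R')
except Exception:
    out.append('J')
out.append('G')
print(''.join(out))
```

Execution trace: 'D' (inner except ZeroDivisionError) → 'G' (after the try/except). Output: DG

Answer: DG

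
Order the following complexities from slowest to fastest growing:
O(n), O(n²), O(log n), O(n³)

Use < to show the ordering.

Ordered by growth rate: O(log n) < O(n) < O(n²) < O(n³)

Answer: O(log n) < O(n) < O(n²) < O(n³)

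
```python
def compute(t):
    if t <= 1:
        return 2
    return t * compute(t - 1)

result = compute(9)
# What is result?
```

compute(9) = 9 * 8 * 7 * 6 * 5 * 4 * 3 * 2 * 2 = 725760

Answer: 725760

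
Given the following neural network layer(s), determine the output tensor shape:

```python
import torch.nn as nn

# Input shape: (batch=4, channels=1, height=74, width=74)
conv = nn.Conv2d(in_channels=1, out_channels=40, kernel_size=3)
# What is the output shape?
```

Input: (4, 1, 74, 74) -> Output: (4, 40, 72, 72)

Answer: (4, 40, 72, 72)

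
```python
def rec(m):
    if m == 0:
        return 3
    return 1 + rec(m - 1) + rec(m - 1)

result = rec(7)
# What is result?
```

rec(m) = 1 + 2·rec(m-1), rec(0)=3. Closed form: (3+1)·2^7 - 1 = 511.

Answer: 511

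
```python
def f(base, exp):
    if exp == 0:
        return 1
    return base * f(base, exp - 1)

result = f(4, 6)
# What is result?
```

f(4, 6) = 4 * 4 * 4 * 4 * 4 * 4 = 4096

Answer: 4096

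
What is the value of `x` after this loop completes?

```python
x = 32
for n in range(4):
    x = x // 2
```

Halve 4 times: 32 // 2^4 = 2
`x` takes the values: 32 → 16 → 8 → 4 → 2

Answer: 2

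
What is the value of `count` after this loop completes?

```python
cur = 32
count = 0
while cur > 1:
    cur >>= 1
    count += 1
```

Count right shifts until 1
`count` takes the values: 0 → 1 → 2 → 3 → 4 → 5

Answer: 5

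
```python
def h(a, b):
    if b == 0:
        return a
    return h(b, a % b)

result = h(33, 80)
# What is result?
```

h(33, 80) -> h(80, 33) -> h(33, 14) -> h(14, 5) -> h(5, 4) -> h(4, 1) -> h(1, 0) -> 1

Answer: 1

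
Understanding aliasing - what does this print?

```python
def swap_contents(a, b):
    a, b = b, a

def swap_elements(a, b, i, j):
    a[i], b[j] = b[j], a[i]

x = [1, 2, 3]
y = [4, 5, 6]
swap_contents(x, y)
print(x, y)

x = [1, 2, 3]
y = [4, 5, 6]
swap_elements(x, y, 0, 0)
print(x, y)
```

Key concept: parameter rebinding vs mutation.
Step by step:
`x = [1, 2, 3]` → x = [1, 2, 3]
`y = [4, 5, 6]` → y = [4, 5, 6]
`swap_contents(x, y)` → no visible change to tracked variables
`print(x, y)` → prints [1, 2, 3] [4, 5, 6]
`x = [1, 2, 3]` → x = [1, 2, 3]
`y = [4, 5, 6]` → y = [4, 5, 6]
`swap_elements(x, y, 0, 0)` → x = [4, 2, 3]; y = [1, 5, 6]
`print(x, y)` → prints [4, 2, 3] [1, 5, 6]

Answer:
[1, 2, 3] [4, 5, 6]
[4, 2, 3] [1, 5, 6]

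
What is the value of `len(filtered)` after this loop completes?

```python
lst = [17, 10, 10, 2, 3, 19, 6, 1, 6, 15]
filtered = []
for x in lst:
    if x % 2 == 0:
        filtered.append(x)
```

Count even numbers in [17, 10, 10, 2, 3, 19, 6, 1, 6, 15]
`filtered` takes the values: [] → [10] → [10, 10] → [10, 10, 2] → [10, 10, 2, 6] → [10, 10, 2, 6, 6]
So `len(filtered)` = 5

Answer: 5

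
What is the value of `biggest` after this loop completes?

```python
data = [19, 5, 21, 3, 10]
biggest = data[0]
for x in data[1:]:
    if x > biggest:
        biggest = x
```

Maximum of [19, 5, 21, 3, 10]
`biggest` takes the values: 19 → 21

Answer: 21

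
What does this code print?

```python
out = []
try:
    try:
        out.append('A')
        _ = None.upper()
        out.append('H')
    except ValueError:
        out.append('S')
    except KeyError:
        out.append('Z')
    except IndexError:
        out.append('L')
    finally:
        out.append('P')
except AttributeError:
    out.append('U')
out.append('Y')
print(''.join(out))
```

Execution trace: 'A' (try body) → 'P' (finally) → 'U' (outer except AttributeError) → 'Y' (after the try/except). Output: APUY

Answer: APUY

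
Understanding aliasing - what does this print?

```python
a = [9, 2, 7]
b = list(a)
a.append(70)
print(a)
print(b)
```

Key concept: list() constructor creates copy.
Step by step:
`a = [9, 2, 7]` → a = [9, 2, 7]
`b = list(a)` → b = [9, 2, 7]
`a.append(70)` → a = [9, 2, 7, 70]
`print(a)` → prints [9, 2, 7, 70]
`print(b)` → prints [9, 2, 7]

Answer:
[9, 2, 7, 70]
[9, 2, 7]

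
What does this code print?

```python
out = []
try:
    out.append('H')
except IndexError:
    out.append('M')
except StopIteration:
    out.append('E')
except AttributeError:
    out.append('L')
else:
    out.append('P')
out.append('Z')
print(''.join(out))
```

Execution trace: 'H' (try body, no exception) → 'P' (else) → 'Z' (after the try/except). Output: HPZ

Answer: HPZ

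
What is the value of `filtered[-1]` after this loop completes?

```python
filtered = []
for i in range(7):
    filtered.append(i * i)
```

Last element of squares 0 to 6
`filtered` takes the values: [] → [0] → [0, 1] → [0, 1, 4] → [0, 1, 4, 9] → [0, 1, 4, 9, 16] → [0, 1, 4, 9, 16, 25] → [0, 1, 4, 9, 16, 25, 36]
So `filtered[-1]` = 36

Answer: 36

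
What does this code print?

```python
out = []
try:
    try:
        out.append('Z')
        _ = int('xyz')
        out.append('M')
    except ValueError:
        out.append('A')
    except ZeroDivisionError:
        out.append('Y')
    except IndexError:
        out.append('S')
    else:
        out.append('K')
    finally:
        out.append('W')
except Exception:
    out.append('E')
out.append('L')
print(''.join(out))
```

Execution trace: 'Z' (inner try body) → 'A' (inner except ValueError) → 'W' (inner finally) → 'L' (after the try/except). Output: ZAWL

Answer: ZAWL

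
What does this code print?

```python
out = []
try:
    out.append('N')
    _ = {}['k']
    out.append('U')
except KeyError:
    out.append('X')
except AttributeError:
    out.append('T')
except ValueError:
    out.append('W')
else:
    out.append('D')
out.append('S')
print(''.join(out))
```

Execution trace: 'N' (try body) → 'X' (except KeyError) → 'S' (after the try/except). Output: NXS

Answer: NXS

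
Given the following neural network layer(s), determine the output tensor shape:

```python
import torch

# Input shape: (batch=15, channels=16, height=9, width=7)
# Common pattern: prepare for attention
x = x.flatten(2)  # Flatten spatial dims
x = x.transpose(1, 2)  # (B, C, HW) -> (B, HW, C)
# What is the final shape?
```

Input: (15, 16, 9, 7) -> after flatten(2): (15, 16, 63) -> Output: (15, 63, 16)

Answer: (15, 63, 16)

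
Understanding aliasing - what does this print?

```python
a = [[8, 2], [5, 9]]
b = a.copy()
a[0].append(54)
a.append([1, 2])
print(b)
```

Key concept: shallow copy with nested lists.
Step by step:
`a = [[8, 2], [5, 9]]` → a = [[8, 2], [5, 9]]
`b = a.copy()` → b = [[8, 2], [5, 9]]
`a[0].append(54)` → a = [[8, 2, 54], [5, 9]]; b = [[8, 2, 54], [5, 9]]
`a.append([1, 2])` → a = [[8, 2, 54], [5, 9], [1, 2]]
`print(b)` → prints [[8, 2, 54], [5, 9]]

Answer: [[8, 2, 54], [5, 9]]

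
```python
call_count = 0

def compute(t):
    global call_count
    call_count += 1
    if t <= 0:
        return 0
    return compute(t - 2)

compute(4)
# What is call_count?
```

Linear recursion stepping by 2: 3 calls from t=4 down to ≤0.

Answer: 3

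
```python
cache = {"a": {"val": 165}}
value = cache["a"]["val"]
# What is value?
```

Trace:
`cache = {"a": {"val": 165}}` → cache = {'a': {'val': 165}}
`value = cache["a"]["val"]` → value = 165
So value = 165

Answer: 165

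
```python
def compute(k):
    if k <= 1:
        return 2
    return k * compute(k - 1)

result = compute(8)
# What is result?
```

compute(8) = 8 * 7 * 6 * 5 * 4 * 3 * 2 * 2 = 80640

Answer: 80640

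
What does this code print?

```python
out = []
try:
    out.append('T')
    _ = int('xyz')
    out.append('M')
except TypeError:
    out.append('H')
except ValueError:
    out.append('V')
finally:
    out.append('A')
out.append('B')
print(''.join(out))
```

Execution trace: 'T' (try body) → 'V' (except ValueError) → 'A' (finally) → 'B' (after the try/except). Output: TVAB

Answer: TVAB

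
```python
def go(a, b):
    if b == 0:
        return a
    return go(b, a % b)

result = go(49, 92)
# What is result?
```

go(49, 92) -> go(92, 49) -> go(49, 43) -> go(43, 6) -> go(6, 1) -> go(1, 0) -> 1

Answer: 1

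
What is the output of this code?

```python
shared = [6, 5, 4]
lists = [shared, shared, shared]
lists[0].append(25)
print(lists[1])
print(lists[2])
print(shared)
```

Key concept: list of same reference.
Step by step:
`shared = [6, 5, 4]` → shared = [6, 5, 4]
`lists = [shared, shared, shared]` → lists = [[6, 5, 4], [6, 5, 4], [6, 5, 4]]
`lists[0].append(25)` → shared = [6, 5, 4, 25]; lists = [[6, 5, 4, 25], [6, 5, 4, 25], [6, 5, 4, 25]]
`print(lists[1])` → prints [6, 5, 4, 25]
`print(lists[2])` → prints [6, 5, 4, 25]
`print(shared)` → prints [6, 5, 4, 25]

Answer:
[6, 5, 4, 25]
[6, 5, 4, 25]
[6, 5, 4, 25]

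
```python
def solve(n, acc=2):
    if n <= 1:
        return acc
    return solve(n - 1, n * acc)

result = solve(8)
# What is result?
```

Accumulator trace (n, acc): (8, 2) -> (7, 16) -> (6, 112) -> (5, 672) -> (4, 3360) -> (3, 13440) -> (2, 40320) -> (1, 80640) -> return 80640

Answer: 80640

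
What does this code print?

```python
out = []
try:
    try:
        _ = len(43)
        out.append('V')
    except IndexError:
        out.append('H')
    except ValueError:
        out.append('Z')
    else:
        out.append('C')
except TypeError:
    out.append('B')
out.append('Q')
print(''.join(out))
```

Execution trace: 'B' (outer except TypeError) → 'Q' (after the try/except). Output: BQ

Answer: BQ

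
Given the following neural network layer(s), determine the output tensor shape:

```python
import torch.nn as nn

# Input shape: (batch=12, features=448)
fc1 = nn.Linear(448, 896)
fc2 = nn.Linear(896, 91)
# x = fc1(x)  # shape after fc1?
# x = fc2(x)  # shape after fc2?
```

Input: (12, 448) -> after fc1: (12, 896) -> Output: (12, 91)

Answer: (12, 91)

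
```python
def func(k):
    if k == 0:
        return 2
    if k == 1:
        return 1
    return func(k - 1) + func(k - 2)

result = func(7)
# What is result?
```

Build up from base cases: func(0)=2, func(1)=1, func(2)=3, func(3)=4, func(4)=7, func(5)=11, func(6)=18, ..., func(7)=29

Answer: 29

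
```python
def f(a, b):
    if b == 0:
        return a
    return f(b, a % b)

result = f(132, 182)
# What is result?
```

f(132, 182) -> f(182, 132) -> f(132, 50) -> f(50, 32) -> f(32, 18) -> f(18, 14) -> f(14, 4) -> f(4, 2) -> f(2, 0) -> 2

Answer: 2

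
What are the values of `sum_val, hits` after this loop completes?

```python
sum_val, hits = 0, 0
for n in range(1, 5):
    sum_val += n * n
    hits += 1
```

Sum of squares and count
`sum_val, hits` takes the values: (0, 0) → (1, 0) → (1, 1) → (5, 1) → (5, 2) → (14, 2) → (14, 3) → (30, 3) → (30, 4)

Answer: 30, 4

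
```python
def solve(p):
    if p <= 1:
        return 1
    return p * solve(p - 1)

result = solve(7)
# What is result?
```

solve(7) = 7 * 6 * 5 * 4 * 3 * 2 * 1 = 5040

Answer: 5040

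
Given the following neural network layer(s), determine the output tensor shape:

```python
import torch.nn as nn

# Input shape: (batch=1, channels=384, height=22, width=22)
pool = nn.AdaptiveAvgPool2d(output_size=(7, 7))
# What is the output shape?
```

Input: (1, 384, 22, 22) -> Output: (1, 384, 7, 7)

Answer: (1, 384, 7, 7)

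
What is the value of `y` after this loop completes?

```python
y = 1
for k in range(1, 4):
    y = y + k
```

Start at 1, add 1 through 3
`y` takes the values: 1 → 2 → 4 → 7

Answer: 7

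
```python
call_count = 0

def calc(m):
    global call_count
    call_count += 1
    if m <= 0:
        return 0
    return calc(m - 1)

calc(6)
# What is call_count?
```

Linear recursion stepping by 1: 7 calls from m=6 down to ≤0.

Answer: 7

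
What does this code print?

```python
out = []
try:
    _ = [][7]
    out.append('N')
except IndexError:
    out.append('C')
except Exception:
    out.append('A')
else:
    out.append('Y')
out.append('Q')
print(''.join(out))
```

Execution trace: 'C' (except IndexError) → 'Q' (after the try/except). Output: CQ

Answer: CQ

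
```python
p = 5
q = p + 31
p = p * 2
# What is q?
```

Trace:
`p = 5` → p = 5
`q = p + 31` → q = 36
`p = p * 2` → p = 10
So q = 36

Answer: 36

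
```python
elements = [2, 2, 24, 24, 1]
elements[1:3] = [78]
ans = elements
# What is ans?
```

Trace:
`elements = [2, 2, 24, 24, 1]` → elements = [2, 2, 24, 24, 1]
`elements[1:3] = [78]` → elements = [2, 78, 24, 1]
`ans = elements` → ans = [2, 78, 24, 1]
So ans = [2, 78, 24, 1]

Answer: [2, 78, 24, 1]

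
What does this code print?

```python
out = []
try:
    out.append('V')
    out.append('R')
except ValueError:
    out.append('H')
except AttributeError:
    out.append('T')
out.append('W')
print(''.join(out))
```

Execution trace: 'V' (try body) → 'R' (try body, no exception) → 'W' (after the try/except). Output: VRW

Answer: VRW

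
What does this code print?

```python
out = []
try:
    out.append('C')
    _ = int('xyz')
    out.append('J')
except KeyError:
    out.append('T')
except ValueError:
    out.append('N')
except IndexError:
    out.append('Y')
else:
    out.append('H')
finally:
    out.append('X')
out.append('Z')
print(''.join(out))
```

Execution trace: 'C' (try body) → 'N' (except ValueError) → 'X' (finally) → 'Z' (after the try/except). Output: CNXZ

Answer: CNXZ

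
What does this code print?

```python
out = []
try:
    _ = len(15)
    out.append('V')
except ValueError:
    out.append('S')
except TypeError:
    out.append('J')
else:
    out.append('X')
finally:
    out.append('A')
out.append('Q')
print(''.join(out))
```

Execution trace: 'J' (except TypeError) → 'A' (finally) → 'Q' (after the try/except). Output: JAQ

Answer: JAQ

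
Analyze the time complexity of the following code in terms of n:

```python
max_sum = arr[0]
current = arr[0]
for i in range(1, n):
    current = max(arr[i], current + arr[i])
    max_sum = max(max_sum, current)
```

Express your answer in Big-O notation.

This is Kadane's algorithm for maximum subarray. Time complexity: O(n).

Answer: O(n)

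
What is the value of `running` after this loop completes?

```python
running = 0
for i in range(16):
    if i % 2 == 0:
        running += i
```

Sum of even numbers 0 to 15
`running` takes the values: 0 → 2 → 6 → 12 → 20 → 30 → 42 → 56

Answer: 56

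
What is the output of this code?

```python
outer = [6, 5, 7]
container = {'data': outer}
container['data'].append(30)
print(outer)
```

Key concept: dict holds reference to list.
Step by step:
`outer = [6, 5, 7]` → outer = [6, 5, 7]
`container = {'data': outer}` → container = {'data': [6, 5, 7]}
`container['data'].append(30)` → outer = [6, 5, 7, 30]; container = {'data': [6, 5, 7, 30]}
`print(outer)` → prints [6, 5, 7, 30]

Answer: [6, 5, 7, 30]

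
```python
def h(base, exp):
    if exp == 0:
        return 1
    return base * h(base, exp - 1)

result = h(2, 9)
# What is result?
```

h(2, 9) = 2 * 2 * 2 * 2 * 2 * 2 * 2 * 2 * 2 = 512

Answer: 512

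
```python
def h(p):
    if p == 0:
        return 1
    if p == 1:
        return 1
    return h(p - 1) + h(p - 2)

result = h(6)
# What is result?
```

Build up from base cases: h(0)=1, h(1)=1, h(2)=2, h(3)=3, h(4)=5, h(5)=8, h(6)=13

Answer: 13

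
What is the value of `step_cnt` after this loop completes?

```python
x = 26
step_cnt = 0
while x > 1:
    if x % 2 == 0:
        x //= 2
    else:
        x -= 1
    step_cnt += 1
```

Steps to reduce 26 to 1
`step_cnt` takes the values: 0 → 1 → 2 → 3 → 4 → 5 → 6

Answer: 6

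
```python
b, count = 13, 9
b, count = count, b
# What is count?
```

Trace:
`b, count = 13, 9` → b = 13; count = 9
`b, count = count, b` → b = 9; count = 13
So count = 13

Answer: 13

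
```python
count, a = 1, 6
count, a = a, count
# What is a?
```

Trace:
`count, a = 1, 6` → count = 1; a = 6
`count, a = a, count` → count = 6; a = 1
So a = 1

Answer: 1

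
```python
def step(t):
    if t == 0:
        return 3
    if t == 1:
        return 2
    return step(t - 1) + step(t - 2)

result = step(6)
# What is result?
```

Build up from base cases: step(0)=3, step(1)=2, step(2)=5, step(3)=7, step(4)=12, step(5)=19, step(6)=31

Answer: 31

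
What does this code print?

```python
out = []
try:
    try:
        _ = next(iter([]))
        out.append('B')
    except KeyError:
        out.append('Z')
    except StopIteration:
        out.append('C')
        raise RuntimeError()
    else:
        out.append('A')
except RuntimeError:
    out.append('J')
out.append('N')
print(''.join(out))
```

Execution trace: 'C' (except StopIteration) → 'J' (outer except RuntimeError) → 'N' (after the try/except). Output: CJN

Answer: CJN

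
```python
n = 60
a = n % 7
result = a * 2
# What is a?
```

Trace:
`n = 60` → n = 60
`a = n % 7` → a = 4
`result = a * 2` → result = 8
So a = 4

Answer: 4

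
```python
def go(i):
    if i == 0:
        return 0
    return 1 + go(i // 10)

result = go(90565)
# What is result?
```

Count of digits of 90565: 5

Answer: 5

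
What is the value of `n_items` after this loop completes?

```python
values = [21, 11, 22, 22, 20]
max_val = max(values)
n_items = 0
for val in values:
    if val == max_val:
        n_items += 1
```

Count of max value 22 in [21, 11, 22, 22, 20]
`n_items` takes the values: 0 → 1 → 2

Answer: 2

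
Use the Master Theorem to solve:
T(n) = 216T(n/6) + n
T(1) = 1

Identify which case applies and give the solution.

a=216, b=6, f(n)=n. log_6(216) = 3. Since c=1 < 3, Case 1 applies: T(n) = Θ(n^log_b(a)) = O(n^3).

Answer: O(n^3) - Case 1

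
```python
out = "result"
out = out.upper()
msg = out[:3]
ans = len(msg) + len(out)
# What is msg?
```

Trace:
`out = "result"` → out = 'result'
`out = out.upper()` → out = 'RESULT'
`msg = out[:3]` → msg = 'RES'
`ans = len(msg) + len(out)` → ans = 9
So msg = 'RES'

Answer: 'RES'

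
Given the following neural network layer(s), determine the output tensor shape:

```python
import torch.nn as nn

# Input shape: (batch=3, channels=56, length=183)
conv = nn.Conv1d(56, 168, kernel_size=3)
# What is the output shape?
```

Input: (3, 56, 183) -> Output: (3, 168, 181)

Answer: (3, 168, 181)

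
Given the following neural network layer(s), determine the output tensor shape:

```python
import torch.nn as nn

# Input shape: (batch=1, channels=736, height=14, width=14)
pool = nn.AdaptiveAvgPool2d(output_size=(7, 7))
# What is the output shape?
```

Input: (1, 736, 14, 14) -> Output: (1, 736, 7, 7)

Answer: (1, 736, 7, 7)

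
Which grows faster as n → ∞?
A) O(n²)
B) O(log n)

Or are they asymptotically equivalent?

O(n²) vs O(log n): Higher order terms dominate.

Answer: A) O(n²) grows faster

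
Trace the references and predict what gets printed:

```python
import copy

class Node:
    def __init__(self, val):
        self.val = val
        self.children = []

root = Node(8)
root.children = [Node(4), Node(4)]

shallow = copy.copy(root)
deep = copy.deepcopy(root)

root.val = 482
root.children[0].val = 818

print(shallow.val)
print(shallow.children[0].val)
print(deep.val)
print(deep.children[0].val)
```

Key concept: deep copy with custom objects.
Step by step:
`root = Node(8)` → root = Node(val=8, children=[])
`root.children = [Node(4), Node(4)]` → root = Node(val=8, children=[Node(val=4, children=[]), Node(val=4, children=[])])
`shallow = copy.copy(root)` → shallow = Node(val=8, children=[Node(val=4, children=[]), Node(val=4, children=[])])
`deep = copy.deepcopy(root)` → deep = Node(val=8, children=[Node(val=4, children=[]), Node(val=4, children=[])])
`root.val = 482` → root = Node(val=482, children=[Node(val=4, children=[]), Node(val=4, children=[])])
`root.children[0].val = 818` → root = Node(val=482, children=[Node(val=818, children=[]), Node(val=4, children=[])]); shallow = Node(val=8, children=[Node(val=818, children=[]), Node(val=4, children=[])])
`print(shallow.val)` → prints 8
`print(shallow.children[0].val)` → prints 818
`print(deep.val)` → prints 8
`print(deep.children[0].val)` → prints 4

Answer:
8
818
8
4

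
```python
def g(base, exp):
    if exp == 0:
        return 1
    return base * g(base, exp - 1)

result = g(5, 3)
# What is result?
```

g(5, 3) = 5 * 5 * 5 = 125

Answer: 125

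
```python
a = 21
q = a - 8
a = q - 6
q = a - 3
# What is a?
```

Trace:
`a = 21` → a = 21
`q = a - 8` → q = 13
`a = q - 6` → a = 7
`q = a - 3` → q = 4
So a = 7

Answer: 7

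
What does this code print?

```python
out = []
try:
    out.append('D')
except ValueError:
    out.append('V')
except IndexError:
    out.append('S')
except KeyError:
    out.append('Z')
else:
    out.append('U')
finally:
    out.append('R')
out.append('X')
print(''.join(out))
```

Execution trace: 'D' (try body, no exception) → 'U' (else) → 'R' (finally) → 'X' (after the try/except). Output: DURX

Answer: DURX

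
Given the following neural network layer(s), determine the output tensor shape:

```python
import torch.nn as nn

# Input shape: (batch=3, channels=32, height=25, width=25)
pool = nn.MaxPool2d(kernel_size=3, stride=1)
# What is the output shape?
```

Input: (3, 32, 25, 25) -> Output: (3, 32, 23, 23)

Answer: (3, 32, 23, 23)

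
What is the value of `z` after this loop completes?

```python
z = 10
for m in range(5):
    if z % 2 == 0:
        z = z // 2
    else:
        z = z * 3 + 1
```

Collatz-style transformation from 10
`z` takes the values: 10 → 5 → 16 → 8 → 4 → 2

Answer: 2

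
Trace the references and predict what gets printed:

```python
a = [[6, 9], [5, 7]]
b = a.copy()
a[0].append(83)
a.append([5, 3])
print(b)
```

Key concept: shallow copy with nested lists.
Step by step:
`a = [[6, 9], [5, 7]]` → a = [[6, 9], [5, 7]]
`b = a.copy()` → b = [[6, 9], [5, 7]]
`a[0].append(83)` → a = [[6, 9, 83], [5, 7]]; b = [[6, 9, 83], [5, 7]]
`a.append([5, 3])` → a = [[6, 9, 83], [5, 7], [5, 3]]
`print(b)` → prints [[6, 9, 83], [5, 7]]

Answer: [[6, 9, 83], [5, 7]]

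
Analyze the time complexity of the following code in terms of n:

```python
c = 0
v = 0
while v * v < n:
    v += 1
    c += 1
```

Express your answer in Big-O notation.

Each loop level contributes: √n. Multiplying the contributions gives O(√n).

Answer: O(√n)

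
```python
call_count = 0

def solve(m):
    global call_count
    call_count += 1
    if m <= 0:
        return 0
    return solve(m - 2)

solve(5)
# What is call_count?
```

Linear recursion stepping by 2: 4 calls from m=5 down to ≤0.

Answer: 4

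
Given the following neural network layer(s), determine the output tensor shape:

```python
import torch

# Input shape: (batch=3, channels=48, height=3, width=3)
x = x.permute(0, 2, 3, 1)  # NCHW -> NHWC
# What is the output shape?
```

Input: (3, 48, 3, 3) -> Output: (3, 3, 3, 48)

Answer: (3, 3, 3, 48)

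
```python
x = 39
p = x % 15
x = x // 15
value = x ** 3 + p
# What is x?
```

Trace:
`x = 39` → x = 39
`p = x % 15` → p = 9
`x = x // 15` → x = 2
`value = x ** 3 + p` → value = 17
So x = 2

Answer: 2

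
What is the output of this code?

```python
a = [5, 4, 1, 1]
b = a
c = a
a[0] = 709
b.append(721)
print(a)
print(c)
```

Key concept: multiple aliases.
Step by step:
`a = [5, 4, 1, 1]` → a = [5, 4, 1, 1]
`b = a` → b = [5, 4, 1, 1] (same object as a)
`c = a` → c = [5, 4, 1, 1] (same object as a, b)
`a[0] = 709` → a = [709, 4, 1, 1] (same object as b, c); b = [709, 4, 1, 1] (same object as a, c); c = [709, 4, 1, 1] (same object as a, b)
`b.append(721)` → a = [709, 4, 1, 1, 721] (same object as b, c); b = [709, 4, 1, 1, 721] (same object as a, c); c = [709, 4, 1, 1, 721] (same object as a, b)
`print(a)` → prints [709, 4, 1, 1, 721]
`print(c)` → prints [709, 4, 1, 1, 721]

Answer:
[709, 4, 1, 1, 721]
[709, 4, 1, 1, 721]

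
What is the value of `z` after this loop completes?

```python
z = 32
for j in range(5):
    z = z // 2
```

Halve 5 times: 32 // 2^5 = 1
`z` takes the values: 32 → 16 → 8 → 4 → 2 → 1

Answer: 1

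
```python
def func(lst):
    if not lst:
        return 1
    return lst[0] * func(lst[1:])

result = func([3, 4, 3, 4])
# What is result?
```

Product over [3, 4, 3, 4] = 3 * 4 * 3 * 4 = 144

Answer: 144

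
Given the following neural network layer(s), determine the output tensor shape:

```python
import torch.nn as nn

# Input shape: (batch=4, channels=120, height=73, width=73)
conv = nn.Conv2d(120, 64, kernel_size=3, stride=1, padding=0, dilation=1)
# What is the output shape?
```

Input: (4, 120, 73, 73) -> Output: (4, 64, 71, 71)

Answer: (4, 64, 71, 71)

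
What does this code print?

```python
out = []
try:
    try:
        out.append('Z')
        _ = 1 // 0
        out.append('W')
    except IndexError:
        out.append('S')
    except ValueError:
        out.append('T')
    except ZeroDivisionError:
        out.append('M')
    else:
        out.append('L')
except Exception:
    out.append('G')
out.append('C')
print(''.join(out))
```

Execution trace: 'Z' (inner try body) → 'M' (inner except ZeroDivisionError) → 'C' (after the try/except). Output: ZMC

Answer: ZMC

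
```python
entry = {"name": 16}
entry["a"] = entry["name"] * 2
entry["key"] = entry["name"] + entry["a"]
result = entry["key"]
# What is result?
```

Trace:
`entry = {"name": 16}` → entry = {'name': 16}
`entry["a"] = entry["name"] * 2` → entry = {'name': 16, 'a': 32}
`entry["key"] = entry["name"] + entry["a"]` → entry = {'name': 16, 'a': 32, 'key': 48}
`result = entry["key"]` → result = 48
So result = 48

Answer: 48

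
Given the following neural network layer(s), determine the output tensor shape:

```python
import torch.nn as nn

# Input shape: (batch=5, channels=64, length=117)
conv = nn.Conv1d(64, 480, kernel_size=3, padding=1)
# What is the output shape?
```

Input: (5, 64, 117) -> Output: (5, 480, 117)

Answer: (5, 480, 117)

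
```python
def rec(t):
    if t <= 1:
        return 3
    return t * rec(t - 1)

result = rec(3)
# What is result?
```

rec(3) = 3 * 2 * 3 = 18

Answer: 18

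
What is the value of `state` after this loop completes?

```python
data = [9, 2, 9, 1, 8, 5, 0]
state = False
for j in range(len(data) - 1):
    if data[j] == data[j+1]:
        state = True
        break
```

Check consecutive duplicates in [9, 2, 9, 1, 8, 5, 0]
`state` takes the values: False

Answer: False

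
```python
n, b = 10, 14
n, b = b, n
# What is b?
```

Trace:
`n, b = 10, 14` → n = 10; b = 14
`n, b = b, n` → n = 14; b = 10
So b = 10

Answer: 10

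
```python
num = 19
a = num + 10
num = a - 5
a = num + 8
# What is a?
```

Trace:
`num = 19` → num = 19
`a = num + 10` → a = 29
`num = a - 5` → num = 24
`a = num + 8` → a = 32
So a = 32

Answer: 32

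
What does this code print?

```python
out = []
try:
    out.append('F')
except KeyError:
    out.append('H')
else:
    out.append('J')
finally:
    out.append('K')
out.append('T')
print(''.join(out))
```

Execution trace: 'F' (try body, no exception) → 'J' (else) → 'K' (finally) → 'T' (after the try/except). Output: FJKT

Answer: FJKT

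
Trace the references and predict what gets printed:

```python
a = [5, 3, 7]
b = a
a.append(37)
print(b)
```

Key concept: basic list aliasing.
Step by step:
`a = [5, 3, 7]` → a = [5, 3, 7]
`b = a` → b = [5, 3, 7] (same object as a)
`a.append(37)` → a = [5, 3, 7, 37] (same object as b); b = [5, 3, 7, 37] (same object as a)
`print(b)` → prints [5, 3, 7, 37]

Answer: [5, 3, 7, 37]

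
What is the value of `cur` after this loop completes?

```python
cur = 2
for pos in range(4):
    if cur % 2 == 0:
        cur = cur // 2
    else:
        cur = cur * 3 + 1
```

Collatz-style transformation from 2
`cur` takes the values: 2 → 1 → 4 → 2 → 1

Answer: 1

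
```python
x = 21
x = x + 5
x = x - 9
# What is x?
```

Trace:
`x = 21` → x = 21
`x = x + 5` → x = 26
`x = x - 9` → x = 17
So x = 17

Answer: 17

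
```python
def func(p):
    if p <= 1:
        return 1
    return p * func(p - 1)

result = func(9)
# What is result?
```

func(9) = 9 * 8 * 7 * 6 * 5 * 4 * 3 * 2 * 1 = 362880

Answer: 362880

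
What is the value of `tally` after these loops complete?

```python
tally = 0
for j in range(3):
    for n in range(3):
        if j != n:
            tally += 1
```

3² - 3 (exclude diagonal)
`tally` takes the values: 0 → 1 → 2 → 3 → 4 → 5 → 6

Answer: 6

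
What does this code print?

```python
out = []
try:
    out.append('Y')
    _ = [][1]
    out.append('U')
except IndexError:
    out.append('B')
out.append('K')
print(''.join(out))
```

Execution trace: 'Y' (try body) → 'B' (except IndexError) → 'K' (after the try/except). Output: YBK

Answer: YBK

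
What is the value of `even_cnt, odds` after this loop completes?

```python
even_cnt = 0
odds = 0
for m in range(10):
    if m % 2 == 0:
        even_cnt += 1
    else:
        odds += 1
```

Count evens and odds in range(10)
`even_cnt, odds` takes the values: (0, 0) → (1, 0) → (1, 1) → (2, 1) → (2, 2) → (3, 2) → (3, 3) → (4, 3) → (4, 4) → (5, 4) → (5, 5)

Answer: 5, 5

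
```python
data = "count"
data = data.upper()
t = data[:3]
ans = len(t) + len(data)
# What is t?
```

Trace:
`data = "count"` → data = 'count'
`data = data.upper()` → data = 'COUNT'
`t = data[:3]` → t = 'COU'
`ans = len(t) + len(data)` → ans = 8
So t = 'COU'

Answer: 'COU'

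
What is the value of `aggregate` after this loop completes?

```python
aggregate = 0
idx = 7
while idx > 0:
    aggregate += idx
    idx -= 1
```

Sum 7 down to 1
`aggregate` takes the values: 0 → 7 → 13 → 18 → 22 → 25 → 27 → 28

Answer: 28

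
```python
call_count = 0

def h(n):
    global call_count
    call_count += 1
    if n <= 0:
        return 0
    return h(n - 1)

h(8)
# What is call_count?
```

Linear recursion stepping by 1: 9 calls from n=8 down to ≤0.

Answer: 9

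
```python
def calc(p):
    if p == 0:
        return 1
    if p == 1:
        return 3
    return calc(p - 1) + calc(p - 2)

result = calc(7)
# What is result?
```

Build up from base cases: calc(0)=1, calc(1)=3, calc(2)=4, calc(3)=7, calc(4)=11, calc(5)=18, calc(6)=29, ..., calc(7)=47

Answer: 47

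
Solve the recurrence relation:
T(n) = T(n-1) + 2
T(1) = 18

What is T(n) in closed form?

Unrolling: T(n) = T(1) + 2·(n-1) = 18 + 2(n-1) = 2n + 16.

Answer: T(n) = 2n + 16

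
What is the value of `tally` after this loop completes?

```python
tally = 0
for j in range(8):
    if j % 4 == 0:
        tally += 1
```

Count numbers divisible by 4 in range(8)
`tally` takes the values: 0 → 1 → 2

Answer: 2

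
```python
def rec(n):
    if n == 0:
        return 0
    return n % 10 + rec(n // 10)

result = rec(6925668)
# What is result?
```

Sum of digits of 6925668: 8 + 6 + 6 + 5 + 2 + 9 + 6 = 42

Answer: 42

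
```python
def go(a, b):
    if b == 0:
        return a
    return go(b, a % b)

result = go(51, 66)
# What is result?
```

go(51, 66) -> go(66, 51) -> go(51, 15) -> go(15, 6) -> go(6, 3) -> go(3, 0) -> 3

Answer: 3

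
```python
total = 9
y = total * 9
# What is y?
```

Trace:
`total = 9` → total = 9
`y = total * 9` → y = 81
So y = 81

Answer: 81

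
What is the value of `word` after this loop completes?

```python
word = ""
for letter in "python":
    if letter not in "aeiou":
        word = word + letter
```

Remove vowels from 'python'
`word` takes the values: "" → "p" → "py" → "pyt" → "pyth" → "pythn"

Answer: "pythn"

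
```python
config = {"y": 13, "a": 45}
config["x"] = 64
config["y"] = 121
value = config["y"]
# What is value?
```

Trace:
`config = {"y": 13, "a": 45}` → config = {'y': 13, 'a': 45}
`config["x"] = 64` → config = {'y': 13, 'a': 45, 'x': 64}
`config["y"] = 121` → config = {'y': 121, 'a': 45, 'x': 64}
`value = config["y"]` → value = 121
So value = 121

Answer: 121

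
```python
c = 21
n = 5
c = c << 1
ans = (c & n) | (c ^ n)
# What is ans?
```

Trace:
`c = 21` → c = 21
`n = 5` → n = 5
`c = c << 1` → c = 42
`ans = (c & n) | (c ^ n)` → ans = 47
So ans = 47

Answer: 47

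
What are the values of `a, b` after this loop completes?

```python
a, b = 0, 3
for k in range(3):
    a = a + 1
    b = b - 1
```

a goes 0→3, b goes 3→0
`a, b` takes the values: (0, 3) → (1, 3) → (1, 2) → (2, 2) → (2, 1) → (3, 1) → (3, 0)

Answer: 3, 0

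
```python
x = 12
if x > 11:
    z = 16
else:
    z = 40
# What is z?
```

Trace:
`x = 12` → x = 12
`if x > 11: ...` → x > 11 is True → z = 16
So z = 16

Answer: 16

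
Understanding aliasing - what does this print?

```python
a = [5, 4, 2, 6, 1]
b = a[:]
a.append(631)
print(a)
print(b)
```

Key concept: slice [:] creates copy.
Step by step:
`a = [5, 4, 2, 6, 1]` → a = [5, 4, 2, 6, 1]
`b = a[:]` → b = [5, 4, 2, 6, 1]
`a.append(631)` → a = [5, 4, 2, 6, 1, 631]
`print(a)` → prints [5, 4, 2, 6, 1, 631]
`print(b)` → prints [5, 4, 2, 6, 1]

Answer:
[5, 4, 2, 6, 1, 631]
[5, 4, 2, 6, 1]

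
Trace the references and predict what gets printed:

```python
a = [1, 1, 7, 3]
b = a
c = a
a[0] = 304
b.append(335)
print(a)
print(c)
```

Key concept: multiple aliases.
Step by step:
`a = [1, 1, 7, 3]` → a = [1, 1, 7, 3]
`b = a` → b = [1, 1, 7, 3] (same object as a)
`c = a` → c = [1, 1, 7, 3] (same object as a, b)
`a[0] = 304` → a = [304, 1, 7, 3] (same object as b, c); b = [304, 1, 7, 3] (same object as a, c); c = [304, 1, 7, 3] (same object as a, b)
`b.append(335)` → a = [304, 1, 7, 3, 335] (same object as b, c); b = [304, 1, 7, 3, 335] (same object as a, c); c = [304, 1, 7, 3, 335] (same object as a, b)
`print(a)` → prints [304, 1, 7, 3, 335]
`print(c)` → prints [304, 1, 7, 3, 335]

Answer:
[304, 1, 7, 3, 335]
[304, 1, 7, 3, 335]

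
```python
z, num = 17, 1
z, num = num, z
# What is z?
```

Trace:
`z, num = 17, 1` → z = 17; num = 1
`z, num = num, z` → z = 1; num = 17
So z = 1

Answer: 1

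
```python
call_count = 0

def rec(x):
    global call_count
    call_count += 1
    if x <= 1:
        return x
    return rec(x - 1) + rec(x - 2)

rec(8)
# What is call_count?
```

Calls(x) = 1 + Calls(x-1) + Calls(x-2); Calls(0)=Calls(1)=1. For x=8 this gives 67.

Answer: 67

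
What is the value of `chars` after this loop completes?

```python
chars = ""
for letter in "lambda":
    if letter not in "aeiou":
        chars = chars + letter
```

Remove vowels from 'lambda'
`chars` takes the values: "" → "l" → "lm" → "lmb" → "lmbd"

Answer: "lmbd"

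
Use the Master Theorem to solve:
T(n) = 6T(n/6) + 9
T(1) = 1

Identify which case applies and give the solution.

a=6, b=6, f(n)=9. log_6(6) = 1. Since c=0 < 1, Case 1 applies: T(n) = Θ(n^log_b(a)) = O(n).

Answer: O(n) - Case 1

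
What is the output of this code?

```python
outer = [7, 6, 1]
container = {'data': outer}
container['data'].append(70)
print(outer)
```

Key concept: dict holds reference to list.
Step by step:
`outer = [7, 6, 1]` → outer = [7, 6, 1]
`container = {'data': outer}` → container = {'data': [7, 6, 1]}
`container['data'].append(70)` → outer = [7, 6, 1, 70]; container = {'data': [7, 6, 1, 70]}
`print(outer)` → prints [7, 6, 1, 70]

Answer: [7, 6, 1, 70]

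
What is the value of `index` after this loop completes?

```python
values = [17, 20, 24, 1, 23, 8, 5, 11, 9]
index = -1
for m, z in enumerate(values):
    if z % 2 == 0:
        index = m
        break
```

First even number index in [17, 20, 24, 1, 23, 8, 5, 11, 9]
`index` takes the values: -1 → 1

Answer: 1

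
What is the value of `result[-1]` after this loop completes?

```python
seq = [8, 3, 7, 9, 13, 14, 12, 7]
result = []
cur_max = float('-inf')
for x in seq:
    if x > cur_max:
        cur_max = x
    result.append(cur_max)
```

Running max ends at 14
`result` takes the values: [] → [8] → [8, 8] → [8, 8, 8] → [8, 8, 8, 9] → [8, 8, 8, 9, 13] → [8, 8, 8, 9, 13, 14] → [8, 8, 8, 9, 13, 14, 14] → [8, 8, 8, 9, 13, 14, 14, 14]
So `result[-1]` = 14

Answer: 14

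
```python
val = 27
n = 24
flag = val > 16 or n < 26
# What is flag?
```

Trace:
`val = 27` → val = 27
`n = 24` → n = 24
`flag = val > 16 or n < 26` → flag = True
So flag = True

Answer: True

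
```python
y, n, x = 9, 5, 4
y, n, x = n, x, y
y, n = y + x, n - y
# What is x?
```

Trace:
`y, n, x = 9, 5, 4` → y = 9; n = 5; x = 4
`y, n, x = n, x, y` → y = 5; n = 4; x = 9
`y, n = y + x, n - y` → y = 14; n = -1
So x = 9

Answer: 9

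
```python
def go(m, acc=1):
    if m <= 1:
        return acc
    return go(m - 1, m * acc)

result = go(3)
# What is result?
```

Accumulator trace (n, acc): (3, 1) -> (2, 3) -> (1, 6) -> return 6

Answer: 6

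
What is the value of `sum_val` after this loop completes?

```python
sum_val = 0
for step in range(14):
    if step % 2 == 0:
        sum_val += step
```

Sum of even numbers 0 to 13
`sum_val` takes the values: 0 → 2 → 6 → 12 → 20 → 30 → 42

Answer: 42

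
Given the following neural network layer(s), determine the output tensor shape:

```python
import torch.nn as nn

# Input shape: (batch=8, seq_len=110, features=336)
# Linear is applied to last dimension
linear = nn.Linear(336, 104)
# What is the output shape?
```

Input: (8, 110, 336) -> Output: (8, 110, 104)

Answer: (8, 110, 104)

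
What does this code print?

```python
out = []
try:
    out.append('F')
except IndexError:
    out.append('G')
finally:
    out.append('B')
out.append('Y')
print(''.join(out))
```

Execution trace: 'F' (try body, no exception) → 'B' (finally) → 'Y' (after the try/except). Output: FBY

Answer: FBY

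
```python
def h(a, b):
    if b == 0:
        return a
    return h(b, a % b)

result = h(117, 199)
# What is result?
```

h(117, 199) -> h(199, 117) -> h(117, 82) -> h(82, 35) -> h(35, 12) -> h(12, 11) -> h(11, 1) -> h(1, 0) -> 1

Answer: 1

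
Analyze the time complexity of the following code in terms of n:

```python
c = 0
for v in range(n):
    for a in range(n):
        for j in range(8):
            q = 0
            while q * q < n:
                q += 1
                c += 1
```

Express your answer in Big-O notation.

Each loop level contributes: n × n × 1 × √n. Multiplying the contributions gives O(n^2√n).

Answer: O(n^2√n)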